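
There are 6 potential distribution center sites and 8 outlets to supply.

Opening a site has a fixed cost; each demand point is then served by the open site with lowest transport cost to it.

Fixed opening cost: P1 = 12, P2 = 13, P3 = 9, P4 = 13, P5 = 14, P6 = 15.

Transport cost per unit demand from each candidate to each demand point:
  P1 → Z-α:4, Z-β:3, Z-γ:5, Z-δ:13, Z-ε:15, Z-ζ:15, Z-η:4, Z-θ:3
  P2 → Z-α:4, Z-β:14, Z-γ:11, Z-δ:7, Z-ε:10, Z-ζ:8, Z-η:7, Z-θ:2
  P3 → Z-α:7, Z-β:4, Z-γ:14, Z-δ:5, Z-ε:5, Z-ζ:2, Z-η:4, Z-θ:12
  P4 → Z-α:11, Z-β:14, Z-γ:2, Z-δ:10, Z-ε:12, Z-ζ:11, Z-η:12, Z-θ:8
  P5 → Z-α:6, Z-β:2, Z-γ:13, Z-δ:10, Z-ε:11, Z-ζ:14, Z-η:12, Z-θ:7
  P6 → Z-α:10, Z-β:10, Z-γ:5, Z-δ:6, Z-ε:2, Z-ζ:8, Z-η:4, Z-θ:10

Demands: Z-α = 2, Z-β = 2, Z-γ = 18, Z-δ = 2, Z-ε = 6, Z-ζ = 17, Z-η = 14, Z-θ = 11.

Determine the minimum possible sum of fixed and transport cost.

236

Open {P2, P3, P4, P6}: assign each demand point to its cheapest open site.
  Z-α→P2 2×4=8, Z-β→P3 2×4=8, Z-γ→P4 18×2=36, Z-δ→P3 2×5=10, Z-ε→P6 6×2=12, Z-ζ→P3 17×2=34, Z-η→P3 14×4=56, Z-θ→P2 11×2=22
  transport cost 186, fixed 50 → total 236.
Compare {P2, P3, P4}: transport cost 204 + fixed 35 = 239.
Compare {P1, P3, P4, P6}: transport cost 195 + fixed 49 = 244.
Compare {P1, P2, P3, P4, P6}: transport cost 184 + fixed 62 = 246.
All other subsets cost ≥ 239. Minimum total cost: 236.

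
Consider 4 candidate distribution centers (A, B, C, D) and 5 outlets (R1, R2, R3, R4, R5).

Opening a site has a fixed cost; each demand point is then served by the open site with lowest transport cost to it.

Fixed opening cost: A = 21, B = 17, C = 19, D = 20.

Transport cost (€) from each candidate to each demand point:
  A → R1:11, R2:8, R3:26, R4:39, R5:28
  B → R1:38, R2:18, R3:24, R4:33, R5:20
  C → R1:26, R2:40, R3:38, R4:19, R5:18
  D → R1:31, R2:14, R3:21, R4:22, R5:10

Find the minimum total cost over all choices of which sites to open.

113

Open {A, D}: assign each demand point to its cheapest open site.
  R1→A 11, R2→A 8, R3→D 21, R4→D 22, R5→D 10
  transport cost 72, fixed 41 → total 113.
Compare {D}: transport cost 98 + fixed 20 = 118.
Compare {A, C}: transport cost 82 + fixed 40 = 122.
Compare {C, D}: transport cost 90 + fixed 39 = 129.
All other subsets cost ≥ 118. Minimum total cost: 113.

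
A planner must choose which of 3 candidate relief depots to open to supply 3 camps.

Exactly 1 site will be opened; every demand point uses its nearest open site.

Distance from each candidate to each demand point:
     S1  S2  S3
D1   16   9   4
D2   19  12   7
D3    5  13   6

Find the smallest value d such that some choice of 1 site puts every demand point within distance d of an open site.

Open {D3}.
  Farthest demand point is S2 at distance 13 (to D3); all others are ≤ 13.
With {D1} the worst case is 16.
With {D2} the worst case is 19.
No size-1 selection achieves below 13.

13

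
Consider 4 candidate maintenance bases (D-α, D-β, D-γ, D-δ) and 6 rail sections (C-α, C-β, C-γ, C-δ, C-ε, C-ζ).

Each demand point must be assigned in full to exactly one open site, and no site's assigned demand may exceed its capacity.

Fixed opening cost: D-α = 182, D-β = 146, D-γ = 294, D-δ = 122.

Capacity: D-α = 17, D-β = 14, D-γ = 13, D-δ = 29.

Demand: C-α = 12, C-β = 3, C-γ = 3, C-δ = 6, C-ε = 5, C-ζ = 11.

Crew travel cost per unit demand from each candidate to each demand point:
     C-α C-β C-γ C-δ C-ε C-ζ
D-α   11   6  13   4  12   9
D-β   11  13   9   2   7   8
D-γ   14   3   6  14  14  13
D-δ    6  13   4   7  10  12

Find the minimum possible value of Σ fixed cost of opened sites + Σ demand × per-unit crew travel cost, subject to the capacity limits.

Open {D-β, D-δ}; cheapest assignment that respects the capacities:
  D-β (cap 14, load 14): C-β, C-δ, C-ε — cost 3×13 + 6×2 + 5×7 = 86
  D-δ (cap 29, load 26): C-α, C-γ, C-ζ — cost 12×6 + 3×4 + 11×12 = 216
  Shipping 302, fixed 268 → total 570.
  Any other capacity-feasible assignment to {D-β, D-δ} ships for at least 302.
Compare {D-α, D-δ}: its best feasible assignment gives total 597.
Compare {D-α, D-β, D-δ}: its best feasible assignment gives total 698.
Every other set of open sites that can feasibly serve all demand totals ≥ 597 even under its best assignment. Minimum: 570.

570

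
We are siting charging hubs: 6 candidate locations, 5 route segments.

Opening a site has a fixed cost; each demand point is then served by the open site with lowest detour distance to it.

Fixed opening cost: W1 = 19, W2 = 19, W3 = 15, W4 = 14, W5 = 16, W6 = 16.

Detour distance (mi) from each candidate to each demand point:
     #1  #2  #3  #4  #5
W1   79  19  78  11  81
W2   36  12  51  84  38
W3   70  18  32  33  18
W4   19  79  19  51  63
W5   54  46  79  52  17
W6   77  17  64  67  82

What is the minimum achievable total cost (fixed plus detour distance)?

Open {W1, W3, W4}: assign each demand point to its cheapest open site.
  #1→W4 19, #2→W3 18, #3→W4 19, #4→W1 11, #5→W3 18
  detour distance 85, fixed 48 → total 133.
Compare {W1, W4, W5}: detour distance 85 + fixed 49 = 134.
Compare {W3, W4}: detour distance 107 + fixed 29 = 136.
Compare {W1, W2, W3, W4}: detour distance 79 + fixed 67 = 146.
All other subsets cost ≥ 134. Minimum total cost: 133.

133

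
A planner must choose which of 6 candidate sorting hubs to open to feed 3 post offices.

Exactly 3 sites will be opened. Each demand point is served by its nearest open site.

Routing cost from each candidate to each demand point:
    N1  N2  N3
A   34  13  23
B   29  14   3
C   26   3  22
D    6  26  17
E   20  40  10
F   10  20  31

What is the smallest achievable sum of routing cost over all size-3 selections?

12

Open {B, C, D}.
  N1→D 6, N2→C 3, N3→B 3  ⇒ total 12.
Compare {B, C, F}: total 16.
Compare {C, D, E}: total 19.
No size-3 selection does better; minimum is 12.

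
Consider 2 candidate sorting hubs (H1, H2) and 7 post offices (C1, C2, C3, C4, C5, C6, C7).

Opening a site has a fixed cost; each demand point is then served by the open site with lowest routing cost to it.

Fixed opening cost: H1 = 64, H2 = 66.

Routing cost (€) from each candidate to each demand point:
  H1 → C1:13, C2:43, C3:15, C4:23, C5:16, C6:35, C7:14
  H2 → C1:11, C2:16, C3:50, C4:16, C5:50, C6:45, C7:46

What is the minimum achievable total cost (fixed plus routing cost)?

Open {H1}: assign each demand point to its cheapest open site.
  C1→H1 13, C2→H1 43, C3→H1 15, C4→H1 23, C5→H1 16, C6→H1 35, C7→H1 14
  routing cost 159, fixed 64 → total 223.
Compare {H1, H2}: routing cost 123 + fixed 130 = 253.
Compare {H2}: routing cost 234 + fixed 66 = 300.

223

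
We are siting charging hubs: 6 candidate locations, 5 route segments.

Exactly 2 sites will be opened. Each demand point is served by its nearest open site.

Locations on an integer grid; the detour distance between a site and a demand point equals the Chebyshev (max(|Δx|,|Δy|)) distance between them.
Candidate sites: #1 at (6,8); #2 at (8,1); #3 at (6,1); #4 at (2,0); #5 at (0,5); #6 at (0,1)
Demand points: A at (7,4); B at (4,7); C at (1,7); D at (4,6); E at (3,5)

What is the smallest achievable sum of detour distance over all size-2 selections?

Open {#1, #5}.
  A→#1 4, B→#1 2, C→#5 2, D→#1 2, E→#1 3  ⇒ total 13.
Compare {#1, #2}: total 15.
Compare {#1, #3}: total 15.
No size-2 selection does better; minimum is 13.

13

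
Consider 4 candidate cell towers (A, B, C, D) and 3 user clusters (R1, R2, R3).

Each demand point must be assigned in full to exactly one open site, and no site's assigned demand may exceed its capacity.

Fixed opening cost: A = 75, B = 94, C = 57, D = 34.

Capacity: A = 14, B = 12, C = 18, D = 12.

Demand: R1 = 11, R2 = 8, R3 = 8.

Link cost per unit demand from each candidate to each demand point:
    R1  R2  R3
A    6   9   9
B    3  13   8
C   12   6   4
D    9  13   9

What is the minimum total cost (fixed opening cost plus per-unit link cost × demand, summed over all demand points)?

Open {B, C}; cheapest assignment that respects the capacities:
  B (cap 12, load 11): R1 — cost 11×3 = 33
  C (cap 18, load 16): R2, R3 — cost 8×6 + 8×4 = 80
  Shipping 113, fixed 151 → total 264.
  Any other capacity-feasible assignment to {B, C} ships for at least 113.
Compare {C, D}: its best feasible assignment gives total 270.
Compare {A, C}: its best feasible assignment gives total 278.
Every other set of open sites that can feasibly serve all demand totals ≥ 270 even under its best assignment. Minimum: 264.

264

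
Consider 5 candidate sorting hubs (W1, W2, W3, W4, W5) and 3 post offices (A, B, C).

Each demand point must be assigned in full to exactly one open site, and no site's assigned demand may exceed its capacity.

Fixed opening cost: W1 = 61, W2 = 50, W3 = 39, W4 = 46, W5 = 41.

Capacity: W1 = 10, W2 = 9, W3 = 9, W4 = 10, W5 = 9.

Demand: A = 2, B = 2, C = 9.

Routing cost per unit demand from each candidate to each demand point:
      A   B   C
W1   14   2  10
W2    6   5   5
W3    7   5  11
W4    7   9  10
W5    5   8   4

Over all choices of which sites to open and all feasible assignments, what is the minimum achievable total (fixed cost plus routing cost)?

140

Open {W3, W5}; cheapest assignment that respects the capacities:
  W3 (cap 9, load 4): A, B — cost 2×7 + 2×5 = 24
  W5 (cap 9, load 9): C — cost 9×4 = 36
  Shipping 60, fixed 80 → total 140.
  Any other capacity-feasible assignment to {W3, W5} ships for at least 60.
Compare {W2, W5}: its best feasible assignment gives total 149.
Compare {W4, W5}: its best feasible assignment gives total 155.
Every other set of open sites that can feasibly serve all demand totals ≥ 149 even under its best assignment. Minimum: 140.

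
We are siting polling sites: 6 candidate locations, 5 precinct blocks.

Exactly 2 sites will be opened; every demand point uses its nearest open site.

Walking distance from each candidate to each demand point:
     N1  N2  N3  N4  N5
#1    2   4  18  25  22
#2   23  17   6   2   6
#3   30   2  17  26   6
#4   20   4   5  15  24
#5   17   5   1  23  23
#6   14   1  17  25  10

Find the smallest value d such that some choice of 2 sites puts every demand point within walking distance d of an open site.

6

Open {#1, #2}.
  Farthest demand point is N3 at walking distance 6 (to #2); all others are ≤ 6.
With {#2, #6} the worst case is 14.
With {#4, #6} the worst case is 15.
No size-2 selection achieves below 6.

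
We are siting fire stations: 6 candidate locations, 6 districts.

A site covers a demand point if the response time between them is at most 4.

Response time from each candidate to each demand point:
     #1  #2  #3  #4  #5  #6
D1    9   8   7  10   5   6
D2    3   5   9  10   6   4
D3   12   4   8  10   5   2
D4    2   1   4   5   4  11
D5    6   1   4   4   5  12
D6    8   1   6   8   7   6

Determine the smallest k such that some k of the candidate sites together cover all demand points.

Coverage sets (demand points within 4 of each site):
  D1: {}
  D2: {#1, #6}
  D3: {#2, #6}
  D4: {#1, #2, #3, #5}
  D5: {#2, #3, #4}
  D6: {#2}
No 2 sites suffice: every size-2 union leaves at least one demand point uncovered.
But {D2, D4, D5} covers everything, so the minimum is 3.

3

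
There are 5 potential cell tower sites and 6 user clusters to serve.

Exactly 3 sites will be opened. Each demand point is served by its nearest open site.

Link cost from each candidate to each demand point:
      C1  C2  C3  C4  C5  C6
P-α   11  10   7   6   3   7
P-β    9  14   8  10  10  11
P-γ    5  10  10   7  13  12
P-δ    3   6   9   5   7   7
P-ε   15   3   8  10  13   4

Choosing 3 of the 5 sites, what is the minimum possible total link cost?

Open {P-α, P-δ, P-ε}.
  C1→P-δ 3, C2→P-ε 3, C3→P-α 7, C4→P-δ 5, C5→P-α 3, C6→P-ε 4  ⇒ total 25.
Compare {P-α, P-γ, P-ε}: total 28.
Compare {P-β, P-δ, P-ε}: total 30.
No size-3 selection does better; minimum is 25.

25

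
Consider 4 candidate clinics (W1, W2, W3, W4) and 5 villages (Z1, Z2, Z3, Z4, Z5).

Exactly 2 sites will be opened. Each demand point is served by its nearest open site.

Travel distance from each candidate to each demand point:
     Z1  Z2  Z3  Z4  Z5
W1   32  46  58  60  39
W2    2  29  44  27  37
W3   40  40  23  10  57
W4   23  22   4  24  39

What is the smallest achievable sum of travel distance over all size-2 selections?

89

Open {W2, W4}.
  Z1→W2 2, Z2→W4 22, Z3→W4 4, Z4→W4 24, Z5→W2 37  ⇒ total 89.
Compare {W3, W4}: total 98.
Compare {W2, W3}: total 101.
No size-2 selection does better; minimum is 89.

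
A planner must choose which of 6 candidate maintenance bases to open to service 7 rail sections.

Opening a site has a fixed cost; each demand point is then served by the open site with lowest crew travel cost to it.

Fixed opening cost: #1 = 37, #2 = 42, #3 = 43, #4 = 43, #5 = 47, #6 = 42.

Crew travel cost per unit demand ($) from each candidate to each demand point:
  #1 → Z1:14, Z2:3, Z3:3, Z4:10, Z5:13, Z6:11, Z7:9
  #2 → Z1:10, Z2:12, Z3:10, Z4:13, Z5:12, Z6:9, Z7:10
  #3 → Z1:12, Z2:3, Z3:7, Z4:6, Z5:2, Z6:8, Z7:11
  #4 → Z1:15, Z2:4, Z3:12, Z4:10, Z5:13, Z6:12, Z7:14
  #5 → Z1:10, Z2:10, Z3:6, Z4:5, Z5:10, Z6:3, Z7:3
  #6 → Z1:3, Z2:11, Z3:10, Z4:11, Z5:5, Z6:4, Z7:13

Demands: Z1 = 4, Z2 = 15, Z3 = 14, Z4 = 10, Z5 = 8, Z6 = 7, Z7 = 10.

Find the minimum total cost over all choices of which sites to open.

366

Open {#1, #5, #6}: assign each demand point to its cheapest open site.
  Z1→#6 4×3=12, Z2→#1 15×3=45, Z3→#1 14×3=42, Z4→#5 10×5=50, Z5→#6 8×5=40, Z6→#5 7×3=21, Z7→#5 10×3=30
  crew travel cost 240, fixed 126 → total 366.
Compare {#1, #3, #5}: crew travel cost 244 + fixed 127 = 371.
Compare {#3, #5}: crew travel cost 286 + fixed 90 = 376.
Compare {#1, #3, #5, #6}: crew travel cost 216 + fixed 169 = 385.
All other subsets cost ≥ 371. Minimum total cost: 366.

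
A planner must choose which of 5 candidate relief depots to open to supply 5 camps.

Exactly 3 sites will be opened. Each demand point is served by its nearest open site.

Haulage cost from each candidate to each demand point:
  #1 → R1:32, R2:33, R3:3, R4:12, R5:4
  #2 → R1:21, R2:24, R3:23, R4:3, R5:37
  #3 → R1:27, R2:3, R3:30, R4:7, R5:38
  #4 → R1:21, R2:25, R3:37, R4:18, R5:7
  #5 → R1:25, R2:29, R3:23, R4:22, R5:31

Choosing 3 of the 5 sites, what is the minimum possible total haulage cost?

34

Open {#1, #2, #3}.
  R1→#2 21, R2→#3 3, R3→#1 3, R4→#2 3, R5→#1 4  ⇒ total 34.
Compare {#1, #3, #4}: total 38.
Compare {#1, #3, #5}: total 42.
No size-3 selection does better; minimum is 34.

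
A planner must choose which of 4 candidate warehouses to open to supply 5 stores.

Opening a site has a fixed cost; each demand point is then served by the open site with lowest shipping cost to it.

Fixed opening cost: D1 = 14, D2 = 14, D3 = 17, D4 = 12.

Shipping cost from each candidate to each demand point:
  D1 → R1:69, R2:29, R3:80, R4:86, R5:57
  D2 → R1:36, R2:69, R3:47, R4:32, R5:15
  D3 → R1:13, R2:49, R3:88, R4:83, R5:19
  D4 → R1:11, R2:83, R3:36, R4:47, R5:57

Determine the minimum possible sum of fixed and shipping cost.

163

Open {D1, D2, D4}: assign each demand point to its cheapest open site.
  R1→D4 11, R2→D1 29, R3→D4 36, R4→D2 32, R5→D2 15
  shipping cost 123, fixed 40 → total 163.
Compare {D1, D2, D3, D4}: shipping cost 123 + fixed 57 = 180.
Compare {D1, D2, D3}: shipping cost 136 + fixed 45 = 181.
Compare {D1, D3, D4}: shipping cost 142 + fixed 43 = 185.
All other subsets cost ≥ 180. Minimum total cost: 163.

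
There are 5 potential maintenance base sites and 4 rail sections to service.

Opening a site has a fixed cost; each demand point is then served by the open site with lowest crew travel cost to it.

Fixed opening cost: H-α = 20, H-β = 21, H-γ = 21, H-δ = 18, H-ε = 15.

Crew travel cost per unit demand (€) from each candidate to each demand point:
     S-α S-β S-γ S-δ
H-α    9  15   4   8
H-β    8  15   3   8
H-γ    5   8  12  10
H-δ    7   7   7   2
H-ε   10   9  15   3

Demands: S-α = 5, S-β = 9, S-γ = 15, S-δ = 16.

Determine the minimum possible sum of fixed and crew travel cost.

Open {H-β, H-δ}: assign each demand point to its cheapest open site.
  S-α→H-δ 5×7=35, S-β→H-δ 9×7=63, S-γ→H-β 15×3=45, S-δ→H-δ 16×2=32
  crew travel cost 175, fixed 39 → total 214.
Compare {H-β, H-γ, H-δ}: crew travel cost 165 + fixed 60 = 225.
Compare {H-α, H-δ}: crew travel cost 190 + fixed 38 = 228.
Compare {H-β, H-δ, H-ε}: crew travel cost 175 + fixed 54 = 229.
All other subsets cost ≥ 225. Minimum total cost: 214.

214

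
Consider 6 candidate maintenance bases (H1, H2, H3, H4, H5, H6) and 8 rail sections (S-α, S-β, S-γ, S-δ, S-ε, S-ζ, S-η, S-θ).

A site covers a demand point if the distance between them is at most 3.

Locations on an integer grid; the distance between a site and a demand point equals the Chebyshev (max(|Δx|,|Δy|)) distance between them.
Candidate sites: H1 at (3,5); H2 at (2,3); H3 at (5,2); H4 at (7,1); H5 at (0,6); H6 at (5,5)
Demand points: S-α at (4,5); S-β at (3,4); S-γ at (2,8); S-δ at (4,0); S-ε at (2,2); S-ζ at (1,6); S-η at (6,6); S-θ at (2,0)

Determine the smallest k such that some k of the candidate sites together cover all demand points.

Coverage sets (demand points within 3 of each site):
  H1: {S-α, S-β, S-γ, S-ε, S-ζ, S-η}
  H2: {S-α, S-β, S-δ, S-ε, S-ζ, S-θ}
  H3: {S-α, S-β, S-δ, S-ε, S-θ}
  H4: {S-δ}
  H5: {S-β, S-γ, S-ζ}
  H6: {S-α, S-β, S-γ, S-ε, S-η}
No single site covers all 8 demand points.
But {H1, H2} covers everything, so the minimum is 2.

2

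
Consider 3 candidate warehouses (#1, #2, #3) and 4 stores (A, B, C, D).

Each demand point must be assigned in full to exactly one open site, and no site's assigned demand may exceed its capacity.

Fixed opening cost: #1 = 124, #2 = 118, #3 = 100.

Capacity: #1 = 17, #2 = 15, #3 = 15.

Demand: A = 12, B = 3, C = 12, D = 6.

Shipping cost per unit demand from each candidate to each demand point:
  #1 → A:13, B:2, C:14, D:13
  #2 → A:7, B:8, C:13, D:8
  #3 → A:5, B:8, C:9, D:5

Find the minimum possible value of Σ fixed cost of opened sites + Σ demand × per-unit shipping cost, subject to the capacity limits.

Open {#1, #2, #3}; cheapest assignment that respects the capacities:
  #1 (cap 17, load 9): B, D — cost 3×2 + 6×13 = 84
  #2 (cap 15, load 12): A — cost 12×7 = 84
  #3 (cap 15, load 12): C — cost 12×9 = 108
  Shipping 276, fixed 342 → total 618.
  Any other capacity-feasible assignment to {#1, #2, #3} ships for at least 276.
Total demand is 33 and no other set of sites has combined capacity ≥ 33, so {#1, #2, #3} is the only feasible choice of open sites. Minimum: 618.

618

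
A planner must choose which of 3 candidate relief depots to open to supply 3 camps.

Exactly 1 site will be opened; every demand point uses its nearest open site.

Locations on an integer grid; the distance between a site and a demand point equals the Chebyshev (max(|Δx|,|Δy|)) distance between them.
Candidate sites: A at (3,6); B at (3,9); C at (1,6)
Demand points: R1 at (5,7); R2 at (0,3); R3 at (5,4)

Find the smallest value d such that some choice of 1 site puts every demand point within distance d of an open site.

Open {A}.
  Farthest demand point is R2 at distance 3 (to A); all others are ≤ 3.
With {C} the worst case is 4.
With {B} the worst case is 6.
No size-1 selection achieves below 3.

3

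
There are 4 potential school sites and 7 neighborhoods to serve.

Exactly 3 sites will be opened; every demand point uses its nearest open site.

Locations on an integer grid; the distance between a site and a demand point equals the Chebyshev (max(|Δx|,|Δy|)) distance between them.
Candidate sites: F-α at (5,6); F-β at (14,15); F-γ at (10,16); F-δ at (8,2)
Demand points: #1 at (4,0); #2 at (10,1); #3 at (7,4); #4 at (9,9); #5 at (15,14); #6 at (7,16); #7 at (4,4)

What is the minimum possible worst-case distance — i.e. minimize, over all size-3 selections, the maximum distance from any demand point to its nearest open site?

Open {F-α, F-γ, F-δ}.
  Farthest demand point is #5 at distance 5 (to F-γ); all others are ≤ 5.
With {F-α, F-β, F-γ} the worst case is 6.
With {F-β, F-γ, F-δ} the worst case is 6.
No size-3 selection achieves below 5.

5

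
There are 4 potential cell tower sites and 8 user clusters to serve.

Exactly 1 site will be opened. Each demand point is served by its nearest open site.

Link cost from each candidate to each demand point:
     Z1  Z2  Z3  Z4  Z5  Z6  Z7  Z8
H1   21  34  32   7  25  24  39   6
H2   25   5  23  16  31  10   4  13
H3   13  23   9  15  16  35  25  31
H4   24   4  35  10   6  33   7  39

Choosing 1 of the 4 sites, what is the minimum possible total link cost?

127

Open {H2}.
  Z1→H2 25, Z2→H2 5, Z3→H2 23, Z4→H2 16, Z5→H2 31, Z6→H2 10, Z7→H2 4, Z8→H2 13  ⇒ total 127.
Compare {H4}: total 158.
Compare {H3}: total 167.
No size-1 selection does better; minimum is 127.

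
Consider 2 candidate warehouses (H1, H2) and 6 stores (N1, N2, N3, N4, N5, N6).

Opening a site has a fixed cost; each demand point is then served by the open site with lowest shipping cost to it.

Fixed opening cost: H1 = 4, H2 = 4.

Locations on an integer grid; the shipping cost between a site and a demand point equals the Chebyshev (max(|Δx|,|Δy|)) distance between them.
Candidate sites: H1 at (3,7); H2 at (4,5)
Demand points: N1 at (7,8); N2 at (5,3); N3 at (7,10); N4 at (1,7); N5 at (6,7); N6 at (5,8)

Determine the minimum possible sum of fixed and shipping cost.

Open {H2}: assign each demand point to its cheapest open site.
  N1→H2 3, N2→H2 2, N3→H2 5, N4→H2 3, N5→H2 2, N6→H2 3
  shipping cost 18, fixed 4 → total 22.
Compare {H1}: shipping cost 19 + fixed 4 = 23.
Compare {H1, H2}: shipping cost 15 + fixed 8 = 23.

22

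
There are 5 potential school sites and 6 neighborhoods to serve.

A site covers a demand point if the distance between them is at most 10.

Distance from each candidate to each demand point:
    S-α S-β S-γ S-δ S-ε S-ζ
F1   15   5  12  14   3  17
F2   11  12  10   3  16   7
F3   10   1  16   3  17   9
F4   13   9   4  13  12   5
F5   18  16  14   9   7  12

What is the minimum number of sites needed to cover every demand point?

3

Coverage sets (demand points within 10 of each site):
  F1: {S-β, S-ε}
  F2: {S-γ, S-δ, S-ζ}
  F3: {S-α, S-β, S-δ, S-ζ}
  F4: {S-β, S-γ, S-ζ}
  F5: {S-δ, S-ε}
No 2 sites suffice: every size-2 union leaves at least one demand point uncovered.
But {F1, F2, F3} covers everything, so the minimum is 3.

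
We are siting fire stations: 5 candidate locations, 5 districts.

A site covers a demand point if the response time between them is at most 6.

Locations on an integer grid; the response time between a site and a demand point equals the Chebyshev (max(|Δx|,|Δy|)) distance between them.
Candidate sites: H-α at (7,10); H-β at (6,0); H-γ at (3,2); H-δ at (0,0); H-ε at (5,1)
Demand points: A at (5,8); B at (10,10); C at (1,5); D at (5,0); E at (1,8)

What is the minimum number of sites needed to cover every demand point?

2

Coverage sets (demand points within 6 of each site):
  H-α: {A, B, C, E}
  H-β: {C, D}
  H-γ: {A, C, D, E}
  H-δ: {C, D}
  H-ε: {C, D}
No single site covers all 5 demand points.
But {H-α, H-β} covers everything, so the minimum is 2.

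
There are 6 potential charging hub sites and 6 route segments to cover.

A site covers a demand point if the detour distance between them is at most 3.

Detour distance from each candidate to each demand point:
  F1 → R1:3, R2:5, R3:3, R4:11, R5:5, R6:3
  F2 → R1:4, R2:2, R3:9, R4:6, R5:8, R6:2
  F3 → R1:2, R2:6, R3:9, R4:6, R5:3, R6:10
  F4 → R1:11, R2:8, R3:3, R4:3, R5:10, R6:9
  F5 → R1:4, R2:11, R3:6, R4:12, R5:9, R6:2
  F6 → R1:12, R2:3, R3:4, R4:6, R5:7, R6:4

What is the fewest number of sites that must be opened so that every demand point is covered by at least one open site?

3

Coverage sets (demand points within 3 of each site):
  F1: {R1, R3, R6}
  F2: {R2, R6}
  F3: {R1, R5}
  F4: {R3, R4}
  F5: {R6}
  F6: {R2}
No 2 sites suffice: every size-2 union leaves at least one demand point uncovered.
But {F2, F3, F4} covers everything, so the minimum is 3.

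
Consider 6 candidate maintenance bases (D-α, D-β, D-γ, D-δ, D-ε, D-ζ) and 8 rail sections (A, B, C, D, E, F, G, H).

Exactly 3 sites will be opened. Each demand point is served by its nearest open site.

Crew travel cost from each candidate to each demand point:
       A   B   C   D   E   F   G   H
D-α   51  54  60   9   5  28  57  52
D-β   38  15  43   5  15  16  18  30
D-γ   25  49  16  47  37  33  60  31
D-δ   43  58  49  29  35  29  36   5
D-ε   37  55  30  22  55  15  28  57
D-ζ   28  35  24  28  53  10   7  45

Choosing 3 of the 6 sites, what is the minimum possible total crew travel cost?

Open {D-β, D-δ, D-ζ}.
  A→D-ζ 28, B→D-β 15, C→D-ζ 24, D→D-β 5, E→D-β 15, F→D-ζ 10, G→D-ζ 7, H→D-δ 5  ⇒ total 109.
Compare {D-β, D-γ, D-δ}: total 115.
Compare {D-α, D-δ, D-ζ}: total 123.
No size-3 selection does better; minimum is 109.

109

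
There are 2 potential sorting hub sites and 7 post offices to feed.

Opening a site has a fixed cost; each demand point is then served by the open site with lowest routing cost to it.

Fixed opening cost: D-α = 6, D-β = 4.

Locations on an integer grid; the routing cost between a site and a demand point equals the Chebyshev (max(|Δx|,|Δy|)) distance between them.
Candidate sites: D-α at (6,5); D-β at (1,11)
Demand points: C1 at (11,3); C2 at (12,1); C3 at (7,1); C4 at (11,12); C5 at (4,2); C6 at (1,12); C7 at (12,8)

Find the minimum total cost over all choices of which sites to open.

Open {D-α, D-β}: assign each demand point to its cheapest open site.
  C1→D-α 5, C2→D-α 6, C3→D-α 4, C4→D-α 7, C5→D-α 3, C6→D-β 1, C7→D-α 6
  routing cost 32, fixed 10 → total 42.
Compare {D-α}: routing cost 38 + fixed 6 = 44.
Compare {D-β}: routing cost 62 + fixed 4 = 66.

42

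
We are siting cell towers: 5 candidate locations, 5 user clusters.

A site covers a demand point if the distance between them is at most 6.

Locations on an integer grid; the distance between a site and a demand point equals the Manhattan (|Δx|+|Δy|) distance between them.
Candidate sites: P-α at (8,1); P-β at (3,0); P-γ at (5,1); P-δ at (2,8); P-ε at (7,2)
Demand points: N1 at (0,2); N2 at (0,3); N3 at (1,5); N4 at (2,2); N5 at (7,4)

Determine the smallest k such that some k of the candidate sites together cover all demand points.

Coverage sets (demand points within 6 of each site):
  P-α: {N5}
  P-β: {N1, N2, N4}
  P-γ: {N1, N4, N5}
  P-δ: {N3, N4}
  P-ε: {N4, N5}
No 2 sites suffice: every size-2 union leaves at least one demand point uncovered.
But {P-α, P-β, P-δ} covers everything, so the minimum is 3.

3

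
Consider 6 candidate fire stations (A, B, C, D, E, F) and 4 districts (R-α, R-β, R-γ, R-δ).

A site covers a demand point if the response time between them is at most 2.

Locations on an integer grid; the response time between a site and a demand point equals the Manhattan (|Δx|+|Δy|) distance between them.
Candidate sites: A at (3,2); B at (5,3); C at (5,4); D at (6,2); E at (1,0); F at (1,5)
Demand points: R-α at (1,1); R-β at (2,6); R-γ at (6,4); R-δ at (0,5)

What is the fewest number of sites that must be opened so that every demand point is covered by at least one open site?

3

Coverage sets (demand points within 2 of each site):
  A: {}
  B: {R-γ}
  C: {R-γ}
  D: {R-γ}
  E: {R-α}
  F: {R-β, R-δ}
No 2 sites suffice: every size-2 union leaves at least one demand point uncovered.
But {B, E, F} covers everything, so the minimum is 3.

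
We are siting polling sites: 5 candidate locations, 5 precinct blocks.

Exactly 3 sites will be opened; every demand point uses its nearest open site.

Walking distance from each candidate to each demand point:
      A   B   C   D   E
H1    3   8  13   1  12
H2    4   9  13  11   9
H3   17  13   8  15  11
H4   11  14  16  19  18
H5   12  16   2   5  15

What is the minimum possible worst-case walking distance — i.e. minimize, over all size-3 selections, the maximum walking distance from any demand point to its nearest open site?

Open {H1, H2, H3}.
  Farthest demand point is E at walking distance 9 (to H2); all others are ≤ 9.
With {H1, H2, H5} the worst case is 9.
With {H2, H3, H5} the worst case is 9.
No size-3 selection achieves below 9.

9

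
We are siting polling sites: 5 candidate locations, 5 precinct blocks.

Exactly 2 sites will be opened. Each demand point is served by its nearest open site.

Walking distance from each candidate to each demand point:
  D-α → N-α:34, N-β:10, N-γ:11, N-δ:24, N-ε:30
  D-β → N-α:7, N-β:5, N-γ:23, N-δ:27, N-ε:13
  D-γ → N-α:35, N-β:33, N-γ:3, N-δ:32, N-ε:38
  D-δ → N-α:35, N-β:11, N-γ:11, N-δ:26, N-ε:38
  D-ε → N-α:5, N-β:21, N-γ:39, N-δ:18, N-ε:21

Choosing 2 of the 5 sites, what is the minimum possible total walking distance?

55

Open {D-β, D-γ}.
  N-α→D-β 7, N-β→D-β 5, N-γ→D-γ 3, N-δ→D-β 27, N-ε→D-β 13  ⇒ total 55.
Compare {D-α, D-β}: total 60.
Compare {D-β, D-δ}: total 62.
No size-2 selection does better; minimum is 55.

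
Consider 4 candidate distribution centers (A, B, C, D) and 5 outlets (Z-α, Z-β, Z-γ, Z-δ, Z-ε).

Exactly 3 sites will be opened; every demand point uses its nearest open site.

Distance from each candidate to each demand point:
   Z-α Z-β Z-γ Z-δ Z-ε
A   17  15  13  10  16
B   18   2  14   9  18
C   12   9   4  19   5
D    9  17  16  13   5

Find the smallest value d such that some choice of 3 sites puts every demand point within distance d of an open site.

9

Open {B, C, D}.
  Farthest demand point is Z-α at distance 9 (to D); all others are ≤ 9.
With {A, C, D} the worst case is 10.
With {A, B, C} the worst case is 12.
No size-3 selection achieves below 9.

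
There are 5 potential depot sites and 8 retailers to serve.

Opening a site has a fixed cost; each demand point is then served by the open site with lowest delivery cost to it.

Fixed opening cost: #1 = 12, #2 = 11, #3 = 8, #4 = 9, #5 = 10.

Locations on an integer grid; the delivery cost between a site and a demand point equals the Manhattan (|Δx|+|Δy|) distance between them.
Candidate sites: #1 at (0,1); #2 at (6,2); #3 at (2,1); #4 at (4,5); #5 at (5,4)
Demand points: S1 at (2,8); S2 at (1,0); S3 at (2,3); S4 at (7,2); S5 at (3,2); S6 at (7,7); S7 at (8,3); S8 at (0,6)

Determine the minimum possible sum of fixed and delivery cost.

Open {#2, #3}: assign each demand point to its cheapest open site.
  S1→#3 7, S2→#3 2, S3→#3 2, S4→#2 1, S5→#3 2, S6→#2 6, S7→#2 3, S8→#3 7
  delivery cost 30, fixed 19 → total 49.
Compare {#3, #4}: delivery cost 33 + fixed 17 = 50.
Compare {#3, #5}: delivery cost 33 + fixed 18 = 51.
Compare {#4}: delivery cost 43 + fixed 9 = 52.
All other subsets cost ≥ 50. Minimum total cost: 49.

49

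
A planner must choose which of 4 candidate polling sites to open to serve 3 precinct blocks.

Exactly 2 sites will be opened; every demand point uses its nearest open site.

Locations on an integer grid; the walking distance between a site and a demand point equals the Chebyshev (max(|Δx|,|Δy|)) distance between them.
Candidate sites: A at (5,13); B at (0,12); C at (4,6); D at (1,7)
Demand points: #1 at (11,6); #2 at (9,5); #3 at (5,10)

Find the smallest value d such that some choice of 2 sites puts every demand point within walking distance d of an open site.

7

Open {A, C}.
  Farthest demand point is #1 at walking distance 7 (to A); all others are ≤ 7.
With {B, C} the worst case is 7.
With {C, D} the worst case is 7.
No size-2 selection achieves below 7.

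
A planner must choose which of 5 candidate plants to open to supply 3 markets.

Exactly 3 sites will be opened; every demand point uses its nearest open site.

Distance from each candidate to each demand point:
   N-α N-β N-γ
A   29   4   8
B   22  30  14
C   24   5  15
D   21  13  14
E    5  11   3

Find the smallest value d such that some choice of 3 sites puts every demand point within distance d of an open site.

Open {A, B, E}.
  Farthest demand point is N-α at distance 5 (to E); all others are ≤ 5.
With {A, C, E} the worst case is 5.
With {A, D, E} the worst case is 5.
No size-3 selection achieves below 5.

5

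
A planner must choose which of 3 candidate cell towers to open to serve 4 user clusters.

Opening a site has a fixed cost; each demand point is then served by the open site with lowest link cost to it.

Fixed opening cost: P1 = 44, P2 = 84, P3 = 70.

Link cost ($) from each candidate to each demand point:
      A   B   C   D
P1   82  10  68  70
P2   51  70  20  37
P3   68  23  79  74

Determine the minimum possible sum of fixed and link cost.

246

Open {P1, P2}: assign each demand point to its cheapest open site.
  A→P2 51, B→P1 10, C→P2 20, D→P2 37
  link cost 118, fixed 128 → total 246.
Compare {P2}: link cost 178 + fixed 84 = 262.
Compare {P1}: link cost 230 + fixed 44 = 274.
Compare {P2, P3}: link cost 131 + fixed 154 = 285.
All other subsets cost ≥ 262. Minimum total cost: 246.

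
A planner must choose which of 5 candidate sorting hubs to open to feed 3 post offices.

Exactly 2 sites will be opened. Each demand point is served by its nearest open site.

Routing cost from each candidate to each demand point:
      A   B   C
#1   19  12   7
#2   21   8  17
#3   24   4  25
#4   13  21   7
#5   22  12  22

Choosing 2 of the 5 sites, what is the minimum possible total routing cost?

Open {#3, #4}.
  A→#4 13, B→#3 4, C→#4 7  ⇒ total 24.
Compare {#2, #4}: total 28.
Compare {#1, #3}: total 30.
No size-2 selection does better; minimum is 24.

24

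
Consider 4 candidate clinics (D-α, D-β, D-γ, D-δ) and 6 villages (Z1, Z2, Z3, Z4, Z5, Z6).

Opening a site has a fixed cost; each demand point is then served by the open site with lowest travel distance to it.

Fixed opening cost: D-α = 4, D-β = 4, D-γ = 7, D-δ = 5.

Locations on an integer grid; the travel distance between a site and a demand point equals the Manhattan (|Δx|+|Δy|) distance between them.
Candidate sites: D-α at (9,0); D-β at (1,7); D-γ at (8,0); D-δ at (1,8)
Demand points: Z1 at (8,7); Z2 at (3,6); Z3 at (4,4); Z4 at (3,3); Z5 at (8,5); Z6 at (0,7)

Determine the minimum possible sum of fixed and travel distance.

36

Open {D-β}: assign each demand point to its cheapest open site.
  Z1→D-β 7, Z2→D-β 3, Z3→D-β 6, Z4→D-β 6, Z5→D-β 9, Z6→D-β 1
  travel distance 32, fixed 4 → total 36.
Compare {D-α, D-β}: travel distance 29 + fixed 8 = 37.
Compare {D-β, D-γ}: travel distance 28 + fixed 11 = 39.
Compare {D-β, D-δ}: travel distance 32 + fixed 9 = 41.
All other subsets cost ≥ 37. Minimum total cost: 36.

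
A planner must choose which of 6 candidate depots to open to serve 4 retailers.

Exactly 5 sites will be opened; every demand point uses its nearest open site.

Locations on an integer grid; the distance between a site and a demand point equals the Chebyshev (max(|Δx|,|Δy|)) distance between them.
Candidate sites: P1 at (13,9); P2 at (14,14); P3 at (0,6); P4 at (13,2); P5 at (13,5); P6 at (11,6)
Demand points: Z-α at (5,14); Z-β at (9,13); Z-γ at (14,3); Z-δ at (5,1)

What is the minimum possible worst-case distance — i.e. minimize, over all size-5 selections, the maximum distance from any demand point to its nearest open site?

8

Open {P1, P2, P3, P4, P5}.
  Farthest demand point is Z-α at distance 8 (to P1); all others are ≤ 8.
With {P1, P2, P3, P4, P6} the worst case is 8.
With {P1, P2, P3, P5, P6} the worst case is 8.
No size-5 selection achieves below 8.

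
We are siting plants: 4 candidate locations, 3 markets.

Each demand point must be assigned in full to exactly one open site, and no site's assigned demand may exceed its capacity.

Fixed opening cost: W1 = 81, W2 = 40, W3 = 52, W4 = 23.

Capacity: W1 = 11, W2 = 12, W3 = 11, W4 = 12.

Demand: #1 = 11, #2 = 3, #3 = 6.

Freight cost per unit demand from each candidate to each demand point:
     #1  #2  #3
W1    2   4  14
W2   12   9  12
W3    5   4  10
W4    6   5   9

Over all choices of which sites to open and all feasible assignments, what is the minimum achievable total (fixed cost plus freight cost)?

Open {W1, W4}; cheapest assignment that respects the capacities:
  W1 (cap 11, load 11): #1 — cost 11×2 = 22
  W4 (cap 12, load 9): #2, #3 — cost 3×5 + 6×9 = 69
  Shipping 91, fixed 104 → total 195.
  Any other capacity-feasible assignment to {W1, W4} ships for at least 91.
Compare {W3, W4}: its best feasible assignment gives total 199.
Compare {W1, W3}: its best feasible assignment gives total 227.
Every other set of open sites that can feasibly serve all demand totals ≥ 199 even under its best assignment. Minimum: 195.

195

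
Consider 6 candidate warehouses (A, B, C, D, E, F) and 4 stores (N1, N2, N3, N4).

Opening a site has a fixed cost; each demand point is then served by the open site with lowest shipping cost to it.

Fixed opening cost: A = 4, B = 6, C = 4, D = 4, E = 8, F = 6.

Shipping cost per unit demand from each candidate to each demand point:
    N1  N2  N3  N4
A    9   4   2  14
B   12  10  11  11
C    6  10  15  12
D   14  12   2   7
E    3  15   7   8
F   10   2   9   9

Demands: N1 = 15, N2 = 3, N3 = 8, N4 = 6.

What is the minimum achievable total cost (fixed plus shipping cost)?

127

Open {D, E, F}: assign each demand point to its cheapest open site.
  N1→E 15×3=45, N2→F 3×2=6, N3→D 8×2=16, N4→D 6×7=42
  shipping cost 109, fixed 18 → total 127.
Compare {A, D, E}: shipping cost 115 + fixed 16 = 131.
Compare {A, D, E, F}: shipping cost 109 + fixed 22 = 131.
Compare {C, D, E, F}: shipping cost 109 + fixed 22 = 131.
All other subsets cost ≥ 131. Minimum total cost: 127.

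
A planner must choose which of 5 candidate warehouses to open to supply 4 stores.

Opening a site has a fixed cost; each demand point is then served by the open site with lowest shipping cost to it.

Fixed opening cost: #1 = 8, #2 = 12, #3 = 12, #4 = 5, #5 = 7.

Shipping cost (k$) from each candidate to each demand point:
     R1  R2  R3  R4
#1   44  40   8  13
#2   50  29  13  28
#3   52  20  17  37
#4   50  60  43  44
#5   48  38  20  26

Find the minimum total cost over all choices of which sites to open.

Open {#1, #3}: assign each demand point to its cheapest open site.
  R1→#1 44, R2→#3 20, R3→#1 8, R4→#1 13
  shipping cost 85, fixed 20 → total 105.
Compare {#1, #3, #4}: shipping cost 85 + fixed 25 = 110.
Compare {#1, #3, #5}: shipping cost 85 + fixed 27 = 112.
Compare {#1}: shipping cost 105 + fixed 8 = 113.
All other subsets cost ≥ 110. Minimum total cost: 105.

105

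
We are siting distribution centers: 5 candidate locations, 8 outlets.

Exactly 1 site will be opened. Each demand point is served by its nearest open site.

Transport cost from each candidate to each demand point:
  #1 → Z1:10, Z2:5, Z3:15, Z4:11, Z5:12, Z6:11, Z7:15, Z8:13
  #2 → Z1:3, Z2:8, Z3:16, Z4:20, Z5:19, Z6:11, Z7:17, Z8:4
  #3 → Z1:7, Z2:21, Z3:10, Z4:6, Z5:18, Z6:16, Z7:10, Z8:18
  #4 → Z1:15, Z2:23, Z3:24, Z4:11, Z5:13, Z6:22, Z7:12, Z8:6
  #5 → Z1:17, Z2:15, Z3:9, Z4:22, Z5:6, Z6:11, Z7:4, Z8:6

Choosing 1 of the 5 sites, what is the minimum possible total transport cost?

Open {#5}.
  Z1→#5 17, Z2→#5 15, Z3→#5 9, Z4→#5 22, Z5→#5 6, Z6→#5 11, Z7→#5 4, Z8→#5 6  ⇒ total 90.
Compare {#1}: total 92.
Compare {#2}: total 98.
No size-1 selection does better; minimum is 90.

90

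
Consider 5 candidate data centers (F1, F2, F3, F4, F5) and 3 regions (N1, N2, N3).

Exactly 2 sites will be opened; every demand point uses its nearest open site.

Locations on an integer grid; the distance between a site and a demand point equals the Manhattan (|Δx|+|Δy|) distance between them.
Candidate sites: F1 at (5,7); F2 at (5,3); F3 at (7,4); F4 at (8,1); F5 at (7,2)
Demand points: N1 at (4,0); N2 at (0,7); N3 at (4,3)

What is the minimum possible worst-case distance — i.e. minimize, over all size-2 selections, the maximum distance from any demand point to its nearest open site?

Open {F1, F2}.
  Farthest demand point is N2 at distance 5 (to F1); all others are ≤ 5.
With {F1, F4} the worst case is 5.
With {F1, F5} the worst case is 5.
No size-2 selection achieves below 5.

5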